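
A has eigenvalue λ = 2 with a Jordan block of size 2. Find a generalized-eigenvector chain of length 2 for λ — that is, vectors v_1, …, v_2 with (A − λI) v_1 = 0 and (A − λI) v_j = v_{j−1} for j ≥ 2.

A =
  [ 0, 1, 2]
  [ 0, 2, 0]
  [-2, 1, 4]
A Jordan chain for λ = 2 of length 2:
v_1 = (-2, 0, -2)ᵀ
v_2 = (1, 0, 0)ᵀ

Let N = A − (2)·I. We want v_2 with N^2 v_2 = 0 but N^1 v_2 ≠ 0; then v_{j-1} := N · v_j for j = 2, …, 2.

Pick v_2 = (1, 0, 0)ᵀ.
Then v_1 = N · v_2 = (-2, 0, -2)ᵀ.

Sanity check: (A − (2)·I) v_1 = (0, 0, 0)ᵀ = 0. ✓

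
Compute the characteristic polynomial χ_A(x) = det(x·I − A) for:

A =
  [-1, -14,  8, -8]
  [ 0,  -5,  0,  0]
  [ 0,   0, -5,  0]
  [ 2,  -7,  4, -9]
x^4 + 20*x^3 + 150*x^2 + 500*x + 625

Expanding det(x·I − A) (e.g. by cofactor expansion or by noting that A is similar to its Jordan form J, which has the same characteristic polynomial as A) gives
  χ_A(x) = x^4 + 20*x^3 + 150*x^2 + 500*x + 625
which factors as (x + 5)^4. The eigenvalues (with algebraic multiplicities) are λ = -5 with multiplicity 4.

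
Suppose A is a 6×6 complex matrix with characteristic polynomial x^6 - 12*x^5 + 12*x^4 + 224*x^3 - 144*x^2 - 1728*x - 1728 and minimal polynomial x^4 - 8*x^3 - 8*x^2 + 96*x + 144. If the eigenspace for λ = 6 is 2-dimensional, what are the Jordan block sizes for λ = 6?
Block sizes for λ = 6: [2, 1]

Step 1 — from the characteristic polynomial, algebraic multiplicity of λ = 6 is 3. From dim ker(A − (6)·I) = 2, there are exactly 2 Jordan blocks for λ = 6.
Step 2 — from the minimal polynomial, the factor (x − 6)^2 tells us the largest block for λ = 6 has size 2.
Step 3 — with total size 3, 2 blocks, and largest block 2, the block sizes (in nonincreasing order) are [2, 1].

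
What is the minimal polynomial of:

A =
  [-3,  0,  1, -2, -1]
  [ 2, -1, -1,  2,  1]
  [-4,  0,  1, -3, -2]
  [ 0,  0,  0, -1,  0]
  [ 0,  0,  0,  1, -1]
x^2 + 2*x + 1

The characteristic polynomial is χ_A(x) = (x + 1)^5, so the eigenvalues are known. The minimal polynomial is
  m_A(x) = Π_λ (x − λ)^{k_λ}
where k_λ is the size of the *largest* Jordan block for λ (equivalently, the smallest k with (A − λI)^k v = 0 for every generalised eigenvector v of λ).

  λ = -1: largest Jordan block has size 2, contributing (x + 1)^2

So m_A(x) = (x + 1)^2 = x^2 + 2*x + 1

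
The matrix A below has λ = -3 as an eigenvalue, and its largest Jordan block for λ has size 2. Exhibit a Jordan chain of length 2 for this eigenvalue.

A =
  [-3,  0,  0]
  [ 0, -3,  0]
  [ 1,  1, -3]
A Jordan chain for λ = -3 of length 2:
v_1 = (0, 0, 1)ᵀ
v_2 = (1, 0, 0)ᵀ

Let N = A − (-3)·I. We want v_2 with N^2 v_2 = 0 but N^1 v_2 ≠ 0; then v_{j-1} := N · v_j for j = 2, …, 2.

Pick v_2 = (1, 0, 0)ᵀ.
Then v_1 = N · v_2 = (0, 0, 1)ᵀ.

Sanity check: (A − (-3)·I) v_1 = (0, 0, 0)ᵀ = 0. ✓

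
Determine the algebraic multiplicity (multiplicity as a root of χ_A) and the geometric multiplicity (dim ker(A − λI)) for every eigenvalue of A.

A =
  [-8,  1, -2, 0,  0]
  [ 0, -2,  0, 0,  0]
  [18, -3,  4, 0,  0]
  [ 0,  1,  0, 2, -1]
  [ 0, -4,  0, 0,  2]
λ = -2: alg = 3, geom = 2; λ = 2: alg = 2, geom = 1

Step 1 — factor the characteristic polynomial to read off the algebraic multiplicities:
  χ_A(x) = (x - 2)^2*(x + 2)^3

Step 2 — compute geometric multiplicities via the rank-nullity identity g(λ) = n − rank(A − λI):
  rank(A − (-2)·I) = 3, so dim ker(A − (-2)·I) = n − 3 = 2
  rank(A − (2)·I) = 4, so dim ker(A − (2)·I) = n − 4 = 1

Summary:
  λ = -2: algebraic multiplicity = 3, geometric multiplicity = 2
  λ = 2: algebraic multiplicity = 2, geometric multiplicity = 1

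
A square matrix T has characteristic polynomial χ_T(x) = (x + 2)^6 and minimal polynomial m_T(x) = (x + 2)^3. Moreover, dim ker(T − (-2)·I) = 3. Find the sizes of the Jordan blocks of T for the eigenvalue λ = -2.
Block sizes for λ = -2: [3, 2, 1]

Step 1 — from the characteristic polynomial, algebraic multiplicity of λ = -2 is 6. From dim ker(T − (-2)·I) = 3, there are exactly 3 Jordan blocks for λ = -2.
Step 2 — from the minimal polynomial, the factor (x + 2)^3 tells us the largest block for λ = -2 has size 3.
Step 3 — with total size 6, 3 blocks, and largest block 3, the block sizes (in nonincreasing order) are [3, 2, 1].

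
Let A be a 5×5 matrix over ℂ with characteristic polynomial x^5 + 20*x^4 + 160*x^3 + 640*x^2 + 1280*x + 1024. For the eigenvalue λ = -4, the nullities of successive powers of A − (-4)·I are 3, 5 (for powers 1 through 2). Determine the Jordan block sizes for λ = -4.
Block sizes for λ = -4: [2, 2, 1]

From the dimensions of kernels of powers, the number of Jordan blocks of size at least j is d_j − d_{j−1} where d_j = dim ker(N^j) (with d_0 = 0). Computing the differences gives [3, 2].
The number of blocks of size exactly k is (#blocks of size ≥ k) − (#blocks of size ≥ k + 1), so the partition is: 1 block(s) of size 1, 2 block(s) of size 2.
In nonincreasing order the block sizes are [2, 2, 1].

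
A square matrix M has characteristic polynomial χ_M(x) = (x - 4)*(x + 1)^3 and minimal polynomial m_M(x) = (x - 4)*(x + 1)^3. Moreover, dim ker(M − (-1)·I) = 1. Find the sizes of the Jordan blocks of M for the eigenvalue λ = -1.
Block sizes for λ = -1: [3]

Step 1 — from the characteristic polynomial, algebraic multiplicity of λ = -1 is 3. From dim ker(M − (-1)·I) = 1, there are exactly 1 Jordan blocks for λ = -1.
Step 2 — from the minimal polynomial, the factor (x + 1)^3 tells us the largest block for λ = -1 has size 3.
Step 3 — with total size 3, 1 blocks, and largest block 3, the block sizes (in nonincreasing order) are [3].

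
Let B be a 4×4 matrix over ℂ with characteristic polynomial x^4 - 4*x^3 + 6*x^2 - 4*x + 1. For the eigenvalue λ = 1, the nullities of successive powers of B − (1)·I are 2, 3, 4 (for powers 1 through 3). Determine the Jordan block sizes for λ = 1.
Block sizes for λ = 1: [3, 1]

From the dimensions of kernels of powers, the number of Jordan blocks of size at least j is d_j − d_{j−1} where d_j = dim ker(N^j) (with d_0 = 0). Computing the differences gives [2, 1, 1].
The number of blocks of size exactly k is (#blocks of size ≥ k) − (#blocks of size ≥ k + 1), so the partition is: 1 block(s) of size 1, 1 block(s) of size 3.
In nonincreasing order the block sizes are [3, 1].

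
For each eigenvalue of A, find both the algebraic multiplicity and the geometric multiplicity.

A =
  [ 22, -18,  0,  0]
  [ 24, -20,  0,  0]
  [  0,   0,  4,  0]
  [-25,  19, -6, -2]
λ = -2: alg = 2, geom = 1; λ = 4: alg = 2, geom = 2

Step 1 — factor the characteristic polynomial to read off the algebraic multiplicities:
  χ_A(x) = (x - 4)^2*(x + 2)^2

Step 2 — compute geometric multiplicities via the rank-nullity identity g(λ) = n − rank(A − λI):
  rank(A − (-2)·I) = 3, so dim ker(A − (-2)·I) = n − 3 = 1
  rank(A − (4)·I) = 2, so dim ker(A − (4)·I) = n − 2 = 2

Summary:
  λ = -2: algebraic multiplicity = 2, geometric multiplicity = 1
  λ = 4: algebraic multiplicity = 2, geometric multiplicity = 2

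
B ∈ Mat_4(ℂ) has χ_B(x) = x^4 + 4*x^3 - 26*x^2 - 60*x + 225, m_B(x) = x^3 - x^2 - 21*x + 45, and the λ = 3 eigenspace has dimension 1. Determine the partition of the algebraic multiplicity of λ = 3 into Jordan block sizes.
Block sizes for λ = 3: [2]

Step 1 — from the characteristic polynomial, algebraic multiplicity of λ = 3 is 2. From dim ker(B − (3)·I) = 1, there are exactly 1 Jordan blocks for λ = 3.
Step 2 — from the minimal polynomial, the factor (x − 3)^2 tells us the largest block for λ = 3 has size 2.
Step 3 — with total size 2, 1 blocks, and largest block 2, the block sizes (in nonincreasing order) are [2].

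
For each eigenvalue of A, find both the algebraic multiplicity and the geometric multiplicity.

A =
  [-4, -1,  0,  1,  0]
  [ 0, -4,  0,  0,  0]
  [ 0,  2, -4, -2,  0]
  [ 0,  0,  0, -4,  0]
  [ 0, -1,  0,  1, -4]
λ = -4: alg = 5, geom = 4

Step 1 — factor the characteristic polynomial to read off the algebraic multiplicities:
  χ_A(x) = (x + 4)^5

Step 2 — compute geometric multiplicities via the rank-nullity identity g(λ) = n − rank(A − λI):
  rank(A − (-4)·I) = 1, so dim ker(A − (-4)·I) = n − 1 = 4

Summary:
  λ = -4: algebraic multiplicity = 5, geometric multiplicity = 4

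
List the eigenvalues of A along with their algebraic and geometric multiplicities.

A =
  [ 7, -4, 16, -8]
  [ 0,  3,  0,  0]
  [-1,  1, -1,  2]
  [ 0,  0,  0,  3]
λ = 3: alg = 4, geom = 3

Step 1 — factor the characteristic polynomial to read off the algebraic multiplicities:
  χ_A(x) = (x - 3)^4

Step 2 — compute geometric multiplicities via the rank-nullity identity g(λ) = n − rank(A − λI):
  rank(A − (3)·I) = 1, so dim ker(A − (3)·I) = n − 1 = 3

Summary:
  λ = 3: algebraic multiplicity = 4, geometric multiplicity = 3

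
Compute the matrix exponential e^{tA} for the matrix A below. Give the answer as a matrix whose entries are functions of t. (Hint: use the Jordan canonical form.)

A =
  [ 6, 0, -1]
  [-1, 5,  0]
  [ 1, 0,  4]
e^{tA} =
  [t*exp(5*t) + exp(5*t), 0, -t*exp(5*t)]
  [-t^2*exp(5*t)/2 - t*exp(5*t), exp(5*t), t^2*exp(5*t)/2]
  [t*exp(5*t), 0, -t*exp(5*t) + exp(5*t)]

Strategy: write A = P · J · P⁻¹ where J is a Jordan canonical form, so e^{tA} = P · e^{tJ} · P⁻¹, and e^{tJ} can be computed block-by-block.

A has Jordan form
J =
  [5, 1, 0]
  [0, 5, 1]
  [0, 0, 5]
(up to reordering of blocks).

Per-block formulas:
  For a 3×3 Jordan block J_3(5): exp(t · J_3(5)) = e^(5t)·(I + t·N + (t^2/2)·N^2), where N is the 3×3 nilpotent shift.

After assembling e^{tJ} and conjugating by P, we get:

e^{tA} =
  [t*exp(5*t) + exp(5*t), 0, -t*exp(5*t)]
  [-t^2*exp(5*t)/2 - t*exp(5*t), exp(5*t), t^2*exp(5*t)/2]
  [t*exp(5*t), 0, -t*exp(5*t) + exp(5*t)]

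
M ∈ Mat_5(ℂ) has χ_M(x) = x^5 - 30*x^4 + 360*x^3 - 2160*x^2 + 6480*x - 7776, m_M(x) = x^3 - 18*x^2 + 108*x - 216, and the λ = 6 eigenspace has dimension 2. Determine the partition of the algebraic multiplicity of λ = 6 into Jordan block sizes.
Block sizes for λ = 6: [3, 2]

Step 1 — from the characteristic polynomial, algebraic multiplicity of λ = 6 is 5. From dim ker(M − (6)·I) = 2, there are exactly 2 Jordan blocks for λ = 6.
Step 2 — from the minimal polynomial, the factor (x − 6)^3 tells us the largest block for λ = 6 has size 3.
Step 3 — with total size 5, 2 blocks, and largest block 3, the block sizes (in nonincreasing order) are [3, 2].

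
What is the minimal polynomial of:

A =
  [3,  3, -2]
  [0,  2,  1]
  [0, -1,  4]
x^3 - 9*x^2 + 27*x - 27

The characteristic polynomial is χ_A(x) = (x - 3)^3, so the eigenvalues are known. The minimal polynomial is
  m_A(x) = Π_λ (x − λ)^{k_λ}
where k_λ is the size of the *largest* Jordan block for λ (equivalently, the smallest k with (A − λI)^k v = 0 for every generalised eigenvector v of λ).

  λ = 3: largest Jordan block has size 3, contributing (x − 3)^3

So m_A(x) = (x - 3)^3 = x^3 - 9*x^2 + 27*x - 27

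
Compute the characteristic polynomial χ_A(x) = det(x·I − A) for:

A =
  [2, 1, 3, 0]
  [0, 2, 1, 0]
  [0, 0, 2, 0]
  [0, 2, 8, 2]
x^4 - 8*x^3 + 24*x^2 - 32*x + 16

Expanding det(x·I − A) (e.g. by cofactor expansion or by noting that A is similar to its Jordan form J, which has the same characteristic polynomial as A) gives
  χ_A(x) = x^4 - 8*x^3 + 24*x^2 - 32*x + 16
which factors as (x - 2)^4. The eigenvalues (with algebraic multiplicities) are λ = 2 with multiplicity 4.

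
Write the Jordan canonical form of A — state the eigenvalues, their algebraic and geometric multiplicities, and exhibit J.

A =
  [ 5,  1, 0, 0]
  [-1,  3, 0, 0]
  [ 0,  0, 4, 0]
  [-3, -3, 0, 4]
J_2(4) ⊕ J_1(4) ⊕ J_1(4)

The characteristic polynomial is
  det(x·I − A) = x^4 - 16*x^3 + 96*x^2 - 256*x + 256 = (x - 4)^4

Eigenvalues and multiplicities (the geometric multiplicity of λ is n − rank(A − λI), which equals the number of Jordan blocks for λ):
  λ = 4: algebraic multiplicity = 4, geometric multiplicity = 3

Determining the block sizes for each eigenvalue:
  λ = 4: 3 blocks summing to 4 forces exactly one block of size 2 and the rest size 1 → block sizes [2, 1, 1]

Assembling the blocks gives a Jordan form
J =
  [4, 1, 0, 0]
  [0, 4, 0, 0]
  [0, 0, 4, 0]
  [0, 0, 0, 4]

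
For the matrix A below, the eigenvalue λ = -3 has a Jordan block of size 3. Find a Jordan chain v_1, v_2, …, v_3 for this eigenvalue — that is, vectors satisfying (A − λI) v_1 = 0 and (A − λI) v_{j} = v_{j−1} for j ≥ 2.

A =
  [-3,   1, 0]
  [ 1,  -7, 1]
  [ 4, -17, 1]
A Jordan chain for λ = -3 of length 3:
v_1 = (1, 0, -1)ᵀ
v_2 = (0, 1, 4)ᵀ
v_3 = (1, 0, 0)ᵀ

Let N = A − (-3)·I. We want v_3 with N^3 v_3 = 0 but N^2 v_3 ≠ 0; then v_{j-1} := N · v_j for j = 3, …, 2.

Pick v_3 = (1, 0, 0)ᵀ.
Then v_2 = N · v_3 = (0, 1, 4)ᵀ.
Then v_1 = N · v_2 = (1, 0, -1)ᵀ.

Sanity check: (A − (-3)·I) v_1 = (0, 0, 0)ᵀ = 0. ✓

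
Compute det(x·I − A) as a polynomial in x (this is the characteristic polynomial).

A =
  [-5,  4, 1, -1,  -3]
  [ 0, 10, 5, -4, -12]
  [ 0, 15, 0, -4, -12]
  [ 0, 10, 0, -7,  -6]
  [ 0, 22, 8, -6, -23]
x^5 + 25*x^4 + 250*x^3 + 1250*x^2 + 3125*x + 3125

Expanding det(x·I − A) (e.g. by cofactor expansion or by noting that A is similar to its Jordan form J, which has the same characteristic polynomial as A) gives
  χ_A(x) = x^5 + 25*x^4 + 250*x^3 + 1250*x^2 + 3125*x + 3125
which factors as (x + 5)^5. The eigenvalues (with algebraic multiplicities) are λ = -5 with multiplicity 5.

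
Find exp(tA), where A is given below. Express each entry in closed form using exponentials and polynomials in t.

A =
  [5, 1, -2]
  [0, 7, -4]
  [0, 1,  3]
e^{tA} =
  [exp(5*t), t*exp(5*t), -2*t*exp(5*t)]
  [0, 2*t*exp(5*t) + exp(5*t), -4*t*exp(5*t)]
  [0, t*exp(5*t), -2*t*exp(5*t) + exp(5*t)]

Strategy: write A = P · J · P⁻¹ where J is a Jordan canonical form, so e^{tA} = P · e^{tJ} · P⁻¹, and e^{tJ} can be computed block-by-block.

A has Jordan form
J =
  [5, 1, 0]
  [0, 5, 0]
  [0, 0, 5]
(up to reordering of blocks).

Per-block formulas:
  For a 2×2 Jordan block J_2(5): exp(t · J_2(5)) = e^(5t)·(I + t·N), where N is the 2×2 nilpotent shift.
  For a 1×1 block at λ = 5: exp(t · [5]) = [e^(5t)].

After assembling e^{tJ} and conjugating by P, we get:

e^{tA} =
  [exp(5*t), t*exp(5*t), -2*t*exp(5*t)]
  [0, 2*t*exp(5*t) + exp(5*t), -4*t*exp(5*t)]
  [0, t*exp(5*t), -2*t*exp(5*t) + exp(5*t)]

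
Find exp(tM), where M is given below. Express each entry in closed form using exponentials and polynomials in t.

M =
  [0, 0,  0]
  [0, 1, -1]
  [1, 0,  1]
e^{tM} =
  [1, 0, 0]
  [-t*exp(t) + exp(t) - 1, exp(t), -t*exp(t)]
  [exp(t) - 1, 0, exp(t)]

Strategy: write M = P · J · P⁻¹ where J is a Jordan canonical form, so e^{tM} = P · e^{tJ} · P⁻¹, and e^{tJ} can be computed block-by-block.

M has Jordan form
J =
  [0, 0, 0]
  [0, 1, 1]
  [0, 0, 1]
(up to reordering of blocks).

Per-block formulas:
  For a 1×1 block at λ = 0: exp(t · [0]) = [e^(0t)].
  For a 2×2 Jordan block J_2(1): exp(t · J_2(1)) = e^(1t)·(I + t·N), where N is the 2×2 nilpotent shift.

After assembling e^{tJ} and conjugating by P, we get:

e^{tM} =
  [1, 0, 0]
  [-t*exp(t) + exp(t) - 1, exp(t), -t*exp(t)]
  [exp(t) - 1, 0, exp(t)]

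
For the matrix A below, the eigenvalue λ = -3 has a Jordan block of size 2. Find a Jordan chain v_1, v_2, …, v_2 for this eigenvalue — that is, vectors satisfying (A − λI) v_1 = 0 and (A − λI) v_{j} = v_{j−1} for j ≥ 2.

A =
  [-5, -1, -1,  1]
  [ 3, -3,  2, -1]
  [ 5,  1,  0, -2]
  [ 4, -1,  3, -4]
A Jordan chain for λ = -3 of length 2:
v_1 = (-2, 3, 5, 4)ᵀ
v_2 = (1, 0, 0, 0)ᵀ

Let N = A − (-3)·I. We want v_2 with N^2 v_2 = 0 but N^1 v_2 ≠ 0; then v_{j-1} := N · v_j for j = 2, …, 2.

Pick v_2 = (1, 0, 0, 0)ᵀ.
Then v_1 = N · v_2 = (-2, 3, 5, 4)ᵀ.

Sanity check: (A − (-3)·I) v_1 = (0, 0, 0, 0)ᵀ = 0. ✓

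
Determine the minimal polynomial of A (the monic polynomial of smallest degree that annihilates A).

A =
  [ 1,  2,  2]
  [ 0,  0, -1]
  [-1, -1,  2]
x^3 - 3*x^2 + 3*x - 1

The characteristic polynomial is χ_A(x) = (x - 1)^3, so the eigenvalues are known. The minimal polynomial is
  m_A(x) = Π_λ (x − λ)^{k_λ}
where k_λ is the size of the *largest* Jordan block for λ (equivalently, the smallest k with (A − λI)^k v = 0 for every generalised eigenvector v of λ).

  λ = 1: largest Jordan block has size 3, contributing (x − 1)^3

So m_A(x) = (x - 1)^3 = x^3 - 3*x^2 + 3*x - 1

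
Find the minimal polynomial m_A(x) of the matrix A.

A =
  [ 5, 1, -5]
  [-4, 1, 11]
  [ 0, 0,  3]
x^3 - 9*x^2 + 27*x - 27

The characteristic polynomial is χ_A(x) = (x - 3)^3, so the eigenvalues are known. The minimal polynomial is
  m_A(x) = Π_λ (x − λ)^{k_λ}
where k_λ is the size of the *largest* Jordan block for λ (equivalently, the smallest k with (A − λI)^k v = 0 for every generalised eigenvector v of λ).

  λ = 3: largest Jordan block has size 3, contributing (x − 3)^3

So m_A(x) = (x - 3)^3 = x^3 - 9*x^2 + 27*x - 27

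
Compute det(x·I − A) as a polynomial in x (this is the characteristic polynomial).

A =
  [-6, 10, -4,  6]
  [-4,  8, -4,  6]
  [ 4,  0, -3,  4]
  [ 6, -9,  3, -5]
x^4 + 6*x^3 + 13*x^2 + 12*x + 4

Expanding det(x·I − A) (e.g. by cofactor expansion or by noting that A is similar to its Jordan form J, which has the same characteristic polynomial as A) gives
  χ_A(x) = x^4 + 6*x^3 + 13*x^2 + 12*x + 4
which factors as (x + 1)^2*(x + 2)^2. The eigenvalues (with algebraic multiplicities) are λ = -2 with multiplicity 2, λ = -1 with multiplicity 2.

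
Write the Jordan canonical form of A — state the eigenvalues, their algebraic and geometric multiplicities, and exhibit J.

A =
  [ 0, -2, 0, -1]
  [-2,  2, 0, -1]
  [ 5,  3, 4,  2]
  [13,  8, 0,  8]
J_2(3) ⊕ J_2(4)

The characteristic polynomial is
  det(x·I − A) = x^4 - 14*x^3 + 73*x^2 - 168*x + 144 = (x - 4)^2*(x - 3)^2

Eigenvalues and multiplicities (the geometric multiplicity of λ is n − rank(A − λI), which equals the number of Jordan blocks for λ):
  λ = 3: algebraic multiplicity = 2, geometric multiplicity = 1
  λ = 4: algebraic multiplicity = 2, geometric multiplicity = 1

Determining the block sizes for each eigenvalue:
  λ = 3: one block (gm = 1), so the single block has size am = 2 → block sizes [2]
  λ = 4: one block (gm = 1), so the single block has size am = 2 → block sizes [2]

Assembling the blocks gives a Jordan form
J =
  [3, 1, 0, 0]
  [0, 3, 0, 0]
  [0, 0, 4, 1]
  [0, 0, 0, 4]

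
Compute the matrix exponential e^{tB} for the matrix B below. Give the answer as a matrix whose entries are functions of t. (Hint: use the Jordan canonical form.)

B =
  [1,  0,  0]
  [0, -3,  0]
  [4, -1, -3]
e^{tB} =
  [exp(t), 0, 0]
  [0, exp(-3*t), 0]
  [exp(t) - exp(-3*t), -t*exp(-3*t), exp(-3*t)]

Strategy: write B = P · J · P⁻¹ where J is a Jordan canonical form, so e^{tB} = P · e^{tJ} · P⁻¹, and e^{tJ} can be computed block-by-block.

B has Jordan form
J =
  [-3,  1, 0]
  [ 0, -3, 0]
  [ 0,  0, 1]
(up to reordering of blocks).

Per-block formulas:
  For a 1×1 block at λ = 1: exp(t · [1]) = [e^(1t)].
  For a 2×2 Jordan block J_2(-3): exp(t · J_2(-3)) = e^(-3t)·(I + t·N), where N is the 2×2 nilpotent shift.

After assembling e^{tJ} and conjugating by P, we get:

e^{tB} =
  [exp(t), 0, 0]
  [0, exp(-3*t), 0]
  [exp(t) - exp(-3*t), -t*exp(-3*t), exp(-3*t)]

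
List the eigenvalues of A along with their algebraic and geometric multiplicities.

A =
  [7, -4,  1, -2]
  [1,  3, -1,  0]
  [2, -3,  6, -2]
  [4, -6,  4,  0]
λ = 4: alg = 4, geom = 2

Step 1 — factor the characteristic polynomial to read off the algebraic multiplicities:
  χ_A(x) = (x - 4)^4

Step 2 — compute geometric multiplicities via the rank-nullity identity g(λ) = n − rank(A − λI):
  rank(A − (4)·I) = 2, so dim ker(A − (4)·I) = n − 2 = 2

Summary:
  λ = 4: algebraic multiplicity = 4, geometric multiplicity = 2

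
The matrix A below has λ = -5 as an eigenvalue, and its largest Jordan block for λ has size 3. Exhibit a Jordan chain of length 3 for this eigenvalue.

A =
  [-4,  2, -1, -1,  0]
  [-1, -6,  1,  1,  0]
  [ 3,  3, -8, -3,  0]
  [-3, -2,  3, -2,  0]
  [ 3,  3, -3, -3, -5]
A Jordan chain for λ = -5 of length 3:
v_1 = (-1, 0, 0, -1, 0)ᵀ
v_2 = (1, -1, 3, -3, 3)ᵀ
v_3 = (1, 0, 0, 0, 0)ᵀ

Let N = A − (-5)·I. We want v_3 with N^3 v_3 = 0 but N^2 v_3 ≠ 0; then v_{j-1} := N · v_j for j = 3, …, 2.

Pick v_3 = (1, 0, 0, 0, 0)ᵀ.
Then v_2 = N · v_3 = (1, -1, 3, -3, 3)ᵀ.
Then v_1 = N · v_2 = (-1, 0, 0, -1, 0)ᵀ.

Sanity check: (A − (-5)·I) v_1 = (0, 0, 0, 0, 0)ᵀ = 0. ✓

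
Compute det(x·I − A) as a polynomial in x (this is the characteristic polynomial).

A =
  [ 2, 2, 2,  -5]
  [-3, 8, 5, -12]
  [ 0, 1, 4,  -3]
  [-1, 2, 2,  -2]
x^4 - 12*x^3 + 54*x^2 - 108*x + 81

Expanding det(x·I − A) (e.g. by cofactor expansion or by noting that A is similar to its Jordan form J, which has the same characteristic polynomial as A) gives
  χ_A(x) = x^4 - 12*x^3 + 54*x^2 - 108*x + 81
which factors as (x - 3)^4. The eigenvalues (with algebraic multiplicities) are λ = 3 with multiplicity 4.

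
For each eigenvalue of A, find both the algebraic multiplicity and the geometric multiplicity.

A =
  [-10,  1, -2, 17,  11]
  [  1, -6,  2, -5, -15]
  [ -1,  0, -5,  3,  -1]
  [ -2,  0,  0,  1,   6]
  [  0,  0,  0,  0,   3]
λ = -5: alg = 4, geom = 2; λ = 3: alg = 1, geom = 1

Step 1 — factor the characteristic polynomial to read off the algebraic multiplicities:
  χ_A(x) = (x - 3)*(x + 5)^4

Step 2 — compute geometric multiplicities via the rank-nullity identity g(λ) = n − rank(A − λI):
  rank(A − (-5)·I) = 3, so dim ker(A − (-5)·I) = n − 3 = 2
  rank(A − (3)·I) = 4, so dim ker(A − (3)·I) = n − 4 = 1

Summary:
  λ = -5: algebraic multiplicity = 4, geometric multiplicity = 2
  λ = 3: algebraic multiplicity = 1, geometric multiplicity = 1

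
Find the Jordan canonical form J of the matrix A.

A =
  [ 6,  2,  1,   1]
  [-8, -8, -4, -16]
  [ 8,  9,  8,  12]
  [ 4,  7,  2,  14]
J_2(4) ⊕ J_2(6)

The characteristic polynomial is
  det(x·I − A) = x^4 - 20*x^3 + 148*x^2 - 480*x + 576 = (x - 6)^2*(x - 4)^2

Eigenvalues and multiplicities (the geometric multiplicity of λ is n − rank(A − λI), which equals the number of Jordan blocks for λ):
  λ = 4: algebraic multiplicity = 2, geometric multiplicity = 1
  λ = 6: algebraic multiplicity = 2, geometric multiplicity = 1

Determining the block sizes for each eigenvalue:
  λ = 4: one block (gm = 1), so the single block has size am = 2 → block sizes [2]
  λ = 6: one block (gm = 1), so the single block has size am = 2 → block sizes [2]

Assembling the blocks gives a Jordan form
J =
  [4, 1, 0, 0]
  [0, 4, 0, 0]
  [0, 0, 6, 1]
  [0, 0, 0, 6]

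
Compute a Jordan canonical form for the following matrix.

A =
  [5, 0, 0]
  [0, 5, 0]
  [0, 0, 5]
J_1(5) ⊕ J_1(5) ⊕ J_1(5)

The characteristic polynomial is
  det(x·I − A) = x^3 - 15*x^2 + 75*x - 125 = (x - 5)^3

Eigenvalues and multiplicities (the geometric multiplicity of λ is n − rank(A − λI), which equals the number of Jordan blocks for λ):
  λ = 5: algebraic multiplicity = 3, geometric multiplicity = 3

Determining the block sizes for each eigenvalue:
  λ = 5: gm = am = 3, so every block has size 1 → block sizes [1, 1, 1]

Assembling the blocks gives a Jordan form
J =
  [5, 0, 0]
  [0, 5, 0]
  [0, 0, 5]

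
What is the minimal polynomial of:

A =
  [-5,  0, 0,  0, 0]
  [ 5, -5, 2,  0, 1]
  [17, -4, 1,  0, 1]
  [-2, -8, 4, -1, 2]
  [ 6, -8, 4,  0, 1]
x^3 + 7*x^2 + 11*x + 5

The characteristic polynomial is χ_A(x) = (x + 1)^4*(x + 5), so the eigenvalues are known. The minimal polynomial is
  m_A(x) = Π_λ (x − λ)^{k_λ}
where k_λ is the size of the *largest* Jordan block for λ (equivalently, the smallest k with (A − λI)^k v = 0 for every generalised eigenvector v of λ).

  λ = -5: largest Jordan block has size 1, contributing (x + 5)
  λ = -1: largest Jordan block has size 2, contributing (x + 1)^2

So m_A(x) = (x + 1)^2*(x + 5) = x^3 + 7*x^2 + 11*x + 5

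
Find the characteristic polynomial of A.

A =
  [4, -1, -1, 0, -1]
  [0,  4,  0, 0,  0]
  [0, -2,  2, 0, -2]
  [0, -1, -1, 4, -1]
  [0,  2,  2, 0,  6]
x^5 - 20*x^4 + 160*x^3 - 640*x^2 + 1280*x - 1024

Expanding det(x·I − A) (e.g. by cofactor expansion or by noting that A is similar to its Jordan form J, which has the same characteristic polynomial as A) gives
  χ_A(x) = x^5 - 20*x^4 + 160*x^3 - 640*x^2 + 1280*x - 1024
which factors as (x - 4)^5. The eigenvalues (with algebraic multiplicities) are λ = 4 with multiplicity 5.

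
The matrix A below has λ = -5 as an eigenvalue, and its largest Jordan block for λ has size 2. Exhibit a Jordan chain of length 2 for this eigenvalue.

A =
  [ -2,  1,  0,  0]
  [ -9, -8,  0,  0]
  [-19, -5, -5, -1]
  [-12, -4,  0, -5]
A Jordan chain for λ = -5 of length 2:
v_1 = (3, -9, -19, -12)ᵀ
v_2 = (1, 0, 0, 0)ᵀ

Let N = A − (-5)·I. We want v_2 with N^2 v_2 = 0 but N^1 v_2 ≠ 0; then v_{j-1} := N · v_j for j = 2, …, 2.

Pick v_2 = (1, 0, 0, 0)ᵀ.
Then v_1 = N · v_2 = (3, -9, -19, -12)ᵀ.

Sanity check: (A − (-5)·I) v_1 = (0, 0, 0, 0)ᵀ = 0. ✓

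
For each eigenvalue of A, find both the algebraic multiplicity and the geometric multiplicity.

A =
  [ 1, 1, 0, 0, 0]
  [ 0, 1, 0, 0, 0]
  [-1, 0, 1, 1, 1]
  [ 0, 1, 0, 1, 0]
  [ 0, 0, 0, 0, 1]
λ = 1: alg = 5, geom = 3

Step 1 — factor the characteristic polynomial to read off the algebraic multiplicities:
  χ_A(x) = (x - 1)^5

Step 2 — compute geometric multiplicities via the rank-nullity identity g(λ) = n − rank(A − λI):
  rank(A − (1)·I) = 2, so dim ker(A − (1)·I) = n − 2 = 3

Summary:
  λ = 1: algebraic multiplicity = 5, geometric multiplicity = 3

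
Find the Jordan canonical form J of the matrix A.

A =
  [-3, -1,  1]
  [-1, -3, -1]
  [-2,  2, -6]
J_2(-4) ⊕ J_1(-4)

The characteristic polynomial is
  det(x·I − A) = x^3 + 12*x^2 + 48*x + 64 = (x + 4)^3

Eigenvalues and multiplicities (the geometric multiplicity of λ is n − rank(A − λI), which equals the number of Jordan blocks for λ):
  λ = -4: algebraic multiplicity = 3, geometric multiplicity = 2

Determining the block sizes for each eigenvalue:
  λ = -4: 2 blocks summing to 3 forces exactly one block of size 2 and the rest size 1 → block sizes [2, 1]

Assembling the blocks gives a Jordan form
J =
  [-4,  1,  0]
  [ 0, -4,  0]
  [ 0,  0, -4]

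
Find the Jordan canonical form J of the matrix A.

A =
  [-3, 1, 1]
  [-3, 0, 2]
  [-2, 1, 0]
J_3(-1)

The characteristic polynomial is
  det(x·I − A) = x^3 + 3*x^2 + 3*x + 1 = (x + 1)^3

Eigenvalues and multiplicities (the geometric multiplicity of λ is n − rank(A − λI), which equals the number of Jordan blocks for λ):
  λ = -1: algebraic multiplicity = 3, geometric multiplicity = 1

Determining the block sizes for each eigenvalue:
  λ = -1: one block (gm = 1), so the single block has size am = 3 → block sizes [3]

Assembling the blocks gives a Jordan form
J =
  [-1,  1,  0]
  [ 0, -1,  1]
  [ 0,  0, -1]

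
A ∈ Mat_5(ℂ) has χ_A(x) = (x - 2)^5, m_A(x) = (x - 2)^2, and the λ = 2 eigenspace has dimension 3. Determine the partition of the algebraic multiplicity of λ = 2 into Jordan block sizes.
Block sizes for λ = 2: [2, 2, 1]

Step 1 — from the characteristic polynomial, algebraic multiplicity of λ = 2 is 5. From dim ker(A − (2)·I) = 3, there are exactly 3 Jordan blocks for λ = 2.
Step 2 — from the minimal polynomial, the factor (x − 2)^2 tells us the largest block for λ = 2 has size 2.
Step 3 — with total size 5, 3 blocks, and largest block 2, the block sizes (in nonincreasing order) are [2, 2, 1].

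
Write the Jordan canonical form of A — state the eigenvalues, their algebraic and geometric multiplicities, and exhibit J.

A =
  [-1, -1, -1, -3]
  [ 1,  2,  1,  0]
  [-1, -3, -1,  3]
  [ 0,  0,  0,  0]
J_3(0) ⊕ J_1(0)

The characteristic polynomial is
  det(x·I − A) = x^4

Eigenvalues and multiplicities (the geometric multiplicity of λ is n − rank(A − λI), which equals the number of Jordan blocks for λ):
  λ = 0: algebraic multiplicity = 4, geometric multiplicity = 2

Determining the block sizes for each eigenvalue:
  λ = 0: with am = 4 and gm = 2, the partition is not yet determined (e.g. several partitions of 4 into 2 parts exist). Let N = A − (0)·I. Computing rank(N^1) = 2, rank(N^2) = 1, rank(N^3) = 0; the number of blocks of size ≥ j is rank(N^{j−1}) − rank(N^j), giving [2, 1, 1]. So we have 1 block(s) of size 3, 1 block(s) of size 1 → block sizes [3, 1]

Assembling the blocks gives a Jordan form
J =
  [0, 1, 0, 0]
  [0, 0, 1, 0]
  [0, 0, 0, 0]
  [0, 0, 0, 0]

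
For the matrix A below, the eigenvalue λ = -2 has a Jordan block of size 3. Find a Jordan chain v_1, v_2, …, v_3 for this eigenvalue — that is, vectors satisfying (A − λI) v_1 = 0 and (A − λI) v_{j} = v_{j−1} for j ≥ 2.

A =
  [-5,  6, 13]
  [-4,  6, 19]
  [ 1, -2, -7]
A Jordan chain for λ = -2 of length 3:
v_1 = (-2, -1, 0)ᵀ
v_2 = (-3, -4, 1)ᵀ
v_3 = (1, 0, 0)ᵀ

Let N = A − (-2)·I. We want v_3 with N^3 v_3 = 0 but N^2 v_3 ≠ 0; then v_{j-1} := N · v_j for j = 3, …, 2.

Pick v_3 = (1, 0, 0)ᵀ.
Then v_2 = N · v_3 = (-3, -4, 1)ᵀ.
Then v_1 = N · v_2 = (-2, -1, 0)ᵀ.

Sanity check: (A − (-2)·I) v_1 = (0, 0, 0)ᵀ = 0. ✓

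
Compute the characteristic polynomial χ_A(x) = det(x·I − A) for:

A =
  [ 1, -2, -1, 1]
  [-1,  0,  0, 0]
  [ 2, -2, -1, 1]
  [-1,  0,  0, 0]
x^4

Expanding det(x·I − A) (e.g. by cofactor expansion or by noting that A is similar to its Jordan form J, which has the same characteristic polynomial as A) gives
  χ_A(x) = x^4
which factors as x^4. The eigenvalues (with algebraic multiplicities) are λ = 0 with multiplicity 4.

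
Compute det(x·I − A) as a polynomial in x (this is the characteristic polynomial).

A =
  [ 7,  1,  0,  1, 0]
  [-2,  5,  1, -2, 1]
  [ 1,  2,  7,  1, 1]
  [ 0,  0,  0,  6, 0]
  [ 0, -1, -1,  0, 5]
x^5 - 30*x^4 + 360*x^3 - 2160*x^2 + 6480*x - 7776

Expanding det(x·I − A) (e.g. by cofactor expansion or by noting that A is similar to its Jordan form J, which has the same characteristic polynomial as A) gives
  χ_A(x) = x^5 - 30*x^4 + 360*x^3 - 2160*x^2 + 6480*x - 7776
which factors as (x - 6)^5. The eigenvalues (with algebraic multiplicities) are λ = 6 with multiplicity 5.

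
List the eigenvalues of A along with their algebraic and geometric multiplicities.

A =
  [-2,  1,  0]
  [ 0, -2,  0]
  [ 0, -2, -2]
λ = -2: alg = 3, geom = 2

Step 1 — factor the characteristic polynomial to read off the algebraic multiplicities:
  χ_A(x) = (x + 2)^3

Step 2 — compute geometric multiplicities via the rank-nullity identity g(λ) = n − rank(A − λI):
  rank(A − (-2)·I) = 1, so dim ker(A − (-2)·I) = n − 1 = 2

Summary:
  λ = -2: algebraic multiplicity = 3, geometric multiplicity = 2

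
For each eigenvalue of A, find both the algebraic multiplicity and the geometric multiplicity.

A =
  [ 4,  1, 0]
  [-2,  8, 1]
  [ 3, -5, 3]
λ = 5: alg = 3, geom = 1

Step 1 — factor the characteristic polynomial to read off the algebraic multiplicities:
  χ_A(x) = (x - 5)^3

Step 2 — compute geometric multiplicities via the rank-nullity identity g(λ) = n − rank(A − λI):
  rank(A − (5)·I) = 2, so dim ker(A − (5)·I) = n − 2 = 1

Summary:
  λ = 5: algebraic multiplicity = 3, geometric multiplicity = 1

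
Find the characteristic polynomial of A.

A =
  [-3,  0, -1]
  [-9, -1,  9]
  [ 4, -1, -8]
x^3 + 12*x^2 + 48*x + 64

Expanding det(x·I − A) (e.g. by cofactor expansion or by noting that A is similar to its Jordan form J, which has the same characteristic polynomial as A) gives
  χ_A(x) = x^3 + 12*x^2 + 48*x + 64
which factors as (x + 4)^3. The eigenvalues (with algebraic multiplicities) are λ = -4 with multiplicity 3.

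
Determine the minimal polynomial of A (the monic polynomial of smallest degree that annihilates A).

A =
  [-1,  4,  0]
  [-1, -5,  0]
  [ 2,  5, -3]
x^3 + 9*x^2 + 27*x + 27

The characteristic polynomial is χ_A(x) = (x + 3)^3, so the eigenvalues are known. The minimal polynomial is
  m_A(x) = Π_λ (x − λ)^{k_λ}
where k_λ is the size of the *largest* Jordan block for λ (equivalently, the smallest k with (A − λI)^k v = 0 for every generalised eigenvector v of λ).

  λ = -3: largest Jordan block has size 3, contributing (x + 3)^3

So m_A(x) = (x + 3)^3 = x^3 + 9*x^2 + 27*x + 27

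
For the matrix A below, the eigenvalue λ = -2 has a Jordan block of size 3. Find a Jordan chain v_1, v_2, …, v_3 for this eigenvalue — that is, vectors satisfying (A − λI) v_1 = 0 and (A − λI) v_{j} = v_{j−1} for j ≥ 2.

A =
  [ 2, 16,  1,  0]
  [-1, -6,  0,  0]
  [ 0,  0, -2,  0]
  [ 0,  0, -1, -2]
A Jordan chain for λ = -2 of length 3:
v_1 = (4, -1, 0, 0)ᵀ
v_2 = (1, 0, 0, -1)ᵀ
v_3 = (0, 0, 1, 0)ᵀ

Let N = A − (-2)·I. We want v_3 with N^3 v_3 = 0 but N^2 v_3 ≠ 0; then v_{j-1} := N · v_j for j = 3, …, 2.

Pick v_3 = (0, 0, 1, 0)ᵀ.
Then v_2 = N · v_3 = (1, 0, 0, -1)ᵀ.
Then v_1 = N · v_2 = (4, -1, 0, 0)ᵀ.

Sanity check: (A − (-2)·I) v_1 = (0, 0, 0, 0)ᵀ = 0. ✓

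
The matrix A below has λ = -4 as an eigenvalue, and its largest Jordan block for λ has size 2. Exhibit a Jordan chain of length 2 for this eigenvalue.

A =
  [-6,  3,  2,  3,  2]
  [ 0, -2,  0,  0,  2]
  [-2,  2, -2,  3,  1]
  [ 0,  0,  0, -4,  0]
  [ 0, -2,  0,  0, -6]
A Jordan chain for λ = -4 of length 2:
v_1 = (-2, 0, -2, 0, 0)ᵀ
v_2 = (1, 0, 0, 0, 0)ᵀ

Let N = A − (-4)·I. We want v_2 with N^2 v_2 = 0 but N^1 v_2 ≠ 0; then v_{j-1} := N · v_j for j = 2, …, 2.

Pick v_2 = (1, 0, 0, 0, 0)ᵀ.
Then v_1 = N · v_2 = (-2, 0, -2, 0, 0)ᵀ.

Sanity check: (A − (-4)·I) v_1 = (0, 0, 0, 0, 0)ᵀ = 0. ✓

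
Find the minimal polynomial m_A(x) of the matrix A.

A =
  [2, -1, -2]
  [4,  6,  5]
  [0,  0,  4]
x^3 - 12*x^2 + 48*x - 64

The characteristic polynomial is χ_A(x) = (x - 4)^3, so the eigenvalues are known. The minimal polynomial is
  m_A(x) = Π_λ (x − λ)^{k_λ}
where k_λ is the size of the *largest* Jordan block for λ (equivalently, the smallest k with (A − λI)^k v = 0 for every generalised eigenvector v of λ).

  λ = 4: largest Jordan block has size 3, contributing (x − 4)^3

So m_A(x) = (x - 4)^3 = x^3 - 12*x^2 + 48*x - 64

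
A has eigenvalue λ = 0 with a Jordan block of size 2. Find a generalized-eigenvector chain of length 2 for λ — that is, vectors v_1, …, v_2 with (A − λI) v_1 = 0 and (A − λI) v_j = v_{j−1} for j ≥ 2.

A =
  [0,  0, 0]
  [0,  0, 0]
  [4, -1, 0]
A Jordan chain for λ = 0 of length 2:
v_1 = (0, 0, 4)ᵀ
v_2 = (1, 0, 0)ᵀ

Let N = A − (0)·I. We want v_2 with N^2 v_2 = 0 but N^1 v_2 ≠ 0; then v_{j-1} := N · v_j for j = 2, …, 2.

Pick v_2 = (1, 0, 0)ᵀ.
Then v_1 = N · v_2 = (0, 0, 4)ᵀ.

Sanity check: (A − (0)·I) v_1 = (0, 0, 0)ᵀ = 0. ✓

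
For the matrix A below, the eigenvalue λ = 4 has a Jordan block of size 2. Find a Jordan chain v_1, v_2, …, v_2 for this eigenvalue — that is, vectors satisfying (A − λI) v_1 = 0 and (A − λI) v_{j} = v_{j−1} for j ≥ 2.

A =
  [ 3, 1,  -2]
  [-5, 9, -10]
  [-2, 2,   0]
A Jordan chain for λ = 4 of length 2:
v_1 = (-1, -5, -2)ᵀ
v_2 = (1, 0, 0)ᵀ

Let N = A − (4)·I. We want v_2 with N^2 v_2 = 0 but N^1 v_2 ≠ 0; then v_{j-1} := N · v_j for j = 2, …, 2.

Pick v_2 = (1, 0, 0)ᵀ.
Then v_1 = N · v_2 = (-1, -5, -2)ᵀ.

Sanity check: (A − (4)·I) v_1 = (0, 0, 0)ᵀ = 0. ✓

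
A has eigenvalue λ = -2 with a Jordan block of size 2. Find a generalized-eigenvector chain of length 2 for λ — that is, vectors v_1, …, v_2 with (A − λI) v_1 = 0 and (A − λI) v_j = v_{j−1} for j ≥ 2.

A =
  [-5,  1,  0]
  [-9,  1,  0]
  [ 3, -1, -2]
A Jordan chain for λ = -2 of length 2:
v_1 = (-3, -9, 3)ᵀ
v_2 = (1, 0, 0)ᵀ

Let N = A − (-2)·I. We want v_2 with N^2 v_2 = 0 but N^1 v_2 ≠ 0; then v_{j-1} := N · v_j for j = 2, …, 2.

Pick v_2 = (1, 0, 0)ᵀ.
Then v_1 = N · v_2 = (-3, -9, 3)ᵀ.

Sanity check: (A − (-2)·I) v_1 = (0, 0, 0)ᵀ = 0. ✓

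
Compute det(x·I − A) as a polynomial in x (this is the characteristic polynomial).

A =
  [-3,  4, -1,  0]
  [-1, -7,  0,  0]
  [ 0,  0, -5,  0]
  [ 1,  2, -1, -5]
x^4 + 20*x^3 + 150*x^2 + 500*x + 625

Expanding det(x·I − A) (e.g. by cofactor expansion or by noting that A is similar to its Jordan form J, which has the same characteristic polynomial as A) gives
  χ_A(x) = x^4 + 20*x^3 + 150*x^2 + 500*x + 625
which factors as (x + 5)^4. The eigenvalues (with algebraic multiplicities) are λ = -5 with multiplicity 4.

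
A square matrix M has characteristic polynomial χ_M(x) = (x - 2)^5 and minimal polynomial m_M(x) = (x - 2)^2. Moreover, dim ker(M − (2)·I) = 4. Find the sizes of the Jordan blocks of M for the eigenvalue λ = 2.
Block sizes for λ = 2: [2, 1, 1, 1]

Step 1 — from the characteristic polynomial, algebraic multiplicity of λ = 2 is 5. From dim ker(M − (2)·I) = 4, there are exactly 4 Jordan blocks for λ = 2.
Step 2 — from the minimal polynomial, the factor (x − 2)^2 tells us the largest block for λ = 2 has size 2.
Step 3 — with total size 5, 4 blocks, and largest block 2, the block sizes (in nonincreasing order) are [2, 1, 1, 1].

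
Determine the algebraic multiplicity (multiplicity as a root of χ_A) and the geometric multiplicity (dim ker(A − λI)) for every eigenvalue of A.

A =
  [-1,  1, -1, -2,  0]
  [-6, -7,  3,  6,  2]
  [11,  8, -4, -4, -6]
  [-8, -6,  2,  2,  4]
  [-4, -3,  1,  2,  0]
λ = -2: alg = 5, geom = 3

Step 1 — factor the characteristic polynomial to read off the algebraic multiplicities:
  χ_A(x) = (x + 2)^5

Step 2 — compute geometric multiplicities via the rank-nullity identity g(λ) = n − rank(A − λI):
  rank(A − (-2)·I) = 2, so dim ker(A − (-2)·I) = n − 2 = 3

Summary:
  λ = -2: algebraic multiplicity = 5, geometric multiplicity = 3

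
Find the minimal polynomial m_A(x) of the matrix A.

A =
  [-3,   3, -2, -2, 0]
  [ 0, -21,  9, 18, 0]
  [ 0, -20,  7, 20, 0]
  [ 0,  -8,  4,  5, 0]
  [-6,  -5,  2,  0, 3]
x^4 + 6*x^3 - 54*x - 81

The characteristic polynomial is χ_A(x) = (x - 3)*(x + 3)^4, so the eigenvalues are known. The minimal polynomial is
  m_A(x) = Π_λ (x − λ)^{k_λ}
where k_λ is the size of the *largest* Jordan block for λ (equivalently, the smallest k with (A − λI)^k v = 0 for every generalised eigenvector v of λ).

  λ = -3: largest Jordan block has size 3, contributing (x + 3)^3
  λ = 3: largest Jordan block has size 1, contributing (x − 3)

So m_A(x) = (x - 3)*(x + 3)^3 = x^4 + 6*x^3 - 54*x - 81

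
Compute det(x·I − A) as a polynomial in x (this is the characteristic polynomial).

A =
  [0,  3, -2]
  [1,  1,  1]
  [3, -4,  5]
x^3 - 6*x^2 + 12*x - 8

Expanding det(x·I − A) (e.g. by cofactor expansion or by noting that A is similar to its Jordan form J, which has the same characteristic polynomial as A) gives
  χ_A(x) = x^3 - 6*x^2 + 12*x - 8
which factors as (x - 2)^3. The eigenvalues (with algebraic multiplicities) are λ = 2 with multiplicity 3.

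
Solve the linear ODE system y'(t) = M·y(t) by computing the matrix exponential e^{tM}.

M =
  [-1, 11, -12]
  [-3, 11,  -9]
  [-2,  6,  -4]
e^{tM} =
  [-3*t*exp(2*t) + exp(2*t), -3*t^2*exp(2*t) + 11*t*exp(2*t), 9*t^2*exp(2*t)/2 - 12*t*exp(2*t)]
  [-3*t*exp(2*t), -3*t^2*exp(2*t) + 9*t*exp(2*t) + exp(2*t), 9*t^2*exp(2*t)/2 - 9*t*exp(2*t)]
  [-2*t*exp(2*t), -2*t^2*exp(2*t) + 6*t*exp(2*t), 3*t^2*exp(2*t) - 6*t*exp(2*t) + exp(2*t)]

Strategy: write M = P · J · P⁻¹ where J is a Jordan canonical form, so e^{tM} = P · e^{tJ} · P⁻¹, and e^{tJ} can be computed block-by-block.

M has Jordan form
J =
  [2, 1, 0]
  [0, 2, 1]
  [0, 0, 2]
(up to reordering of blocks).

Per-block formulas:
  For a 3×3 Jordan block J_3(2): exp(t · J_3(2)) = e^(2t)·(I + t·N + (t^2/2)·N^2), where N is the 3×3 nilpotent shift.

After assembling e^{tJ} and conjugating by P, we get:

e^{tM} =
  [-3*t*exp(2*t) + exp(2*t), -3*t^2*exp(2*t) + 11*t*exp(2*t), 9*t^2*exp(2*t)/2 - 12*t*exp(2*t)]
  [-3*t*exp(2*t), -3*t^2*exp(2*t) + 9*t*exp(2*t) + exp(2*t), 9*t^2*exp(2*t)/2 - 9*t*exp(2*t)]
  [-2*t*exp(2*t), -2*t^2*exp(2*t) + 6*t*exp(2*t), 3*t^2*exp(2*t) - 6*t*exp(2*t) + exp(2*t)]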